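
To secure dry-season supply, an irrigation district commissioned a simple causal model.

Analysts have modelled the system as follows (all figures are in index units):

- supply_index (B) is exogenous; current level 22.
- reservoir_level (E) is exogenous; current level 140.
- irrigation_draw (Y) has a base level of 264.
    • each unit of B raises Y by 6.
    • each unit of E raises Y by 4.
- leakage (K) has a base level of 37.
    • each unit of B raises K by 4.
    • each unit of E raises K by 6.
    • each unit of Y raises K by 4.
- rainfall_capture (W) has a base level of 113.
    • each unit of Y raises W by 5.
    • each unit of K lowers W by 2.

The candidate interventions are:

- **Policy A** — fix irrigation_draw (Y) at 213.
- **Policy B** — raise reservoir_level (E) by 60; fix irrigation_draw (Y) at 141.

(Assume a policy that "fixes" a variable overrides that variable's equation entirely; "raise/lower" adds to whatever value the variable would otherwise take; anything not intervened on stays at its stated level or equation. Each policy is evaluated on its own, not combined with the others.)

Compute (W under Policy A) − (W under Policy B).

504

Policy A (Y := 213):
  B = 22
  E = 140
  Y = 213
  K = 37 + 4·22 + 6·140 + 4·213 = 1817
  W = 113 + 5·213 − 2·1817 = -2456
Policy B (E + 60, Y := 141):
  B = 22
  E = 140 + 60 = 200
  Y = 141
  K = 37 + 4·22 + 6·200 + 4·141 = 1889
  W = 113 + 5·141 − 2·1889 = -2960
W: -2456 − (-2960) = 504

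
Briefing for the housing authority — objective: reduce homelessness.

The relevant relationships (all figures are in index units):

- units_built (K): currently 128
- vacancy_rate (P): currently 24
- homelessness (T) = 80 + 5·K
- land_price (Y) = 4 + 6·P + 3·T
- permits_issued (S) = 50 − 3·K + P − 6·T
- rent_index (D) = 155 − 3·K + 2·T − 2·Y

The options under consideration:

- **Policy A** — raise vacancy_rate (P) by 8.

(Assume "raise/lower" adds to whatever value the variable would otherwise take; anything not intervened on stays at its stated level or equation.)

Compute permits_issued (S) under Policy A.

-4622

Policy A (P + 8):
  K = 128
  P = 24 + 8 = 32
  T = 80 + 5·128 = 720
  S = 50 − 3·128 + 32 − 6·720 = -4622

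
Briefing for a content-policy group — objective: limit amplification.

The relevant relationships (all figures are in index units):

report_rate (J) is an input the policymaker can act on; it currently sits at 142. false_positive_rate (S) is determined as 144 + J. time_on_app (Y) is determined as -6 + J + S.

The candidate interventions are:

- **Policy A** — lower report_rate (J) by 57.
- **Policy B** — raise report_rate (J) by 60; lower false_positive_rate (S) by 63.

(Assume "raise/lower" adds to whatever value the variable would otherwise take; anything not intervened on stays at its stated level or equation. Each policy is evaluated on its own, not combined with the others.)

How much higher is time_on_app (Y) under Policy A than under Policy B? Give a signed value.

Policy A (J − 57):
  J = 142 − 57 = 85
  S = 144 + 85 = 229
  Y = -6 + 85 + 229 = 308
Policy B (J + 60, S − 63):
  J = 142 + 60 = 202
  S = 144 + 202 (−63 from intervention) = 283
  Y = -6 + 202 + 283 = 479
Y: 308 − 479 = -171

-171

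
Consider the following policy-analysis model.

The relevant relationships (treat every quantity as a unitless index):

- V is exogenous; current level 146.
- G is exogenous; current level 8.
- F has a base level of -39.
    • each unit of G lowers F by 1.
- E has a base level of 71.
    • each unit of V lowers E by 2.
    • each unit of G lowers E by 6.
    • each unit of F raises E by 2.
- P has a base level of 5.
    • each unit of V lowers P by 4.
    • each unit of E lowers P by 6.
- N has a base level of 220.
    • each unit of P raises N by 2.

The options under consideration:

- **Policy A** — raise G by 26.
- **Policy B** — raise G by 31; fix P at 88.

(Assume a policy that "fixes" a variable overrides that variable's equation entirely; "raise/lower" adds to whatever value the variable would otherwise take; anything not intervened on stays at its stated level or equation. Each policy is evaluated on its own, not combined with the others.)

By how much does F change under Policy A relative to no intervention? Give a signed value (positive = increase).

-26

Baseline:
  G = 8
  F = -39 − 8 = -47
Policy A (G + 26):
  G = 8 + 26 = 34
  F = -39 − 34 = -73
Change in F: -73 − (-47) = -26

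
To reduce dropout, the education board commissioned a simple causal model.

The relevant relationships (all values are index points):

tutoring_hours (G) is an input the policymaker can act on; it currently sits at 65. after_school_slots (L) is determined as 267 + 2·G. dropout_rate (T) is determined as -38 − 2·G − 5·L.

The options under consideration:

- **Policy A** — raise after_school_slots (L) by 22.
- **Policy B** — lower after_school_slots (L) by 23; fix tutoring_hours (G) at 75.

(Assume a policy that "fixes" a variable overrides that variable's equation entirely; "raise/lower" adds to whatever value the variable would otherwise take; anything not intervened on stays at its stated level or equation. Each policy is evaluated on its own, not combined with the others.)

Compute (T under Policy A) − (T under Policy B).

Policy A (L + 22):
  G = 65
  L = 267 + 2·65 (+22 from intervention) = 419
  T = -38 − 2·65 − 5·419 = -2263
Policy B (L − 23, G := 75):
  G = 75
  L = 267 + 2·75 (−23 from intervention) = 394
  T = -38 − 2·75 − 5·394 = -2158
T: -2263 − (-2158) = -105

-105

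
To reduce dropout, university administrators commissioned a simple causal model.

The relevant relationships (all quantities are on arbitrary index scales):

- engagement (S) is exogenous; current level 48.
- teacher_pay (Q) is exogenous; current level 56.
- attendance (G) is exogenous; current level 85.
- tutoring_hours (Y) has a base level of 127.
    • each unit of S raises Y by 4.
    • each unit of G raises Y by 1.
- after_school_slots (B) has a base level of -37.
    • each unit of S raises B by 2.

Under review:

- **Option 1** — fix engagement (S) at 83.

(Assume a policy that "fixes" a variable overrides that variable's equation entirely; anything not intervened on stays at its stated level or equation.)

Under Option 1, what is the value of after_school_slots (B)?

Option 1 (S := 83):
  S = 83
  B = -37 + 2·83 = 129

129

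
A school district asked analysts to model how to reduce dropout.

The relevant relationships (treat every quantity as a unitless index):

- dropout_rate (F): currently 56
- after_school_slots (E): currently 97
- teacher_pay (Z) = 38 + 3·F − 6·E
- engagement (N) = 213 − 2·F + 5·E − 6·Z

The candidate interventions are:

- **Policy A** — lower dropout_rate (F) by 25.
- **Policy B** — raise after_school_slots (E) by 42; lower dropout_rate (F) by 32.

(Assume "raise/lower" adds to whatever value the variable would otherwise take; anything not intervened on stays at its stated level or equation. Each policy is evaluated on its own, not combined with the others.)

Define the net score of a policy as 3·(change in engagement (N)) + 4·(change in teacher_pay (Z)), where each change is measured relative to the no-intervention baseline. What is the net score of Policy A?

Baseline:
  F = 56
  E = 97
  Z = 38 + 3·56 − 6·97 = -376
  N = 213 − 2·56 + 5·97 − 6·(-376) = 2842
Policy A (F − 25):
  F = 56 − 25 = 31
  E = 97
  Z = 38 + 3·31 − 6·97 = -451
  N = 213 − 2·31 + 5·97 − 6·(-451) = 3342
ΔN = 3342 − 2842 = 500; ΔZ = -451 − (-376) = -75
Score = 3·500 + 4·(-75) = 1200

1200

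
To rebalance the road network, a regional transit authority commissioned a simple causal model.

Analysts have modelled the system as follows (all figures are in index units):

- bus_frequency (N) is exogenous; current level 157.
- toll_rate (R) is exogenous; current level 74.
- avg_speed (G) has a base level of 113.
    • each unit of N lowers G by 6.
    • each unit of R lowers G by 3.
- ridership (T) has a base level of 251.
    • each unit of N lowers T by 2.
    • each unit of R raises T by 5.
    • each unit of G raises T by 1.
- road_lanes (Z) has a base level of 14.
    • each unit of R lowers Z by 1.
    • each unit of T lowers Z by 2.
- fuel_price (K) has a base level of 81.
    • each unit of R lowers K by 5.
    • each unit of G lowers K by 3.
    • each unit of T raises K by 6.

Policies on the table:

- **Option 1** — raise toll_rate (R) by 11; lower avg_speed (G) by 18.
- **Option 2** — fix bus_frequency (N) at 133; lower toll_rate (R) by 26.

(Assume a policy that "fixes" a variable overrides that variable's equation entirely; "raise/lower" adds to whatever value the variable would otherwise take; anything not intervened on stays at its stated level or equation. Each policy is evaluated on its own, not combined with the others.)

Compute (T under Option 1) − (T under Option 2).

Option 1 (R + 11, G − 18):
  N = 157
  R = 74 + 11 = 85
  G = 113 − 6·157 − 3·85 (−18 from intervention) = -1102
  T = 251 − 2·157 + 5·85 + (-1102) = -740
Option 2 (N := 133, R − 26):
  N = 133
  R = 74 − 26 = 48
  G = 113 − 6·133 − 3·48 = -829
  T = 251 − 2·133 + 5·48 + (-829) = -604
T: -740 − (-604) = -136

-136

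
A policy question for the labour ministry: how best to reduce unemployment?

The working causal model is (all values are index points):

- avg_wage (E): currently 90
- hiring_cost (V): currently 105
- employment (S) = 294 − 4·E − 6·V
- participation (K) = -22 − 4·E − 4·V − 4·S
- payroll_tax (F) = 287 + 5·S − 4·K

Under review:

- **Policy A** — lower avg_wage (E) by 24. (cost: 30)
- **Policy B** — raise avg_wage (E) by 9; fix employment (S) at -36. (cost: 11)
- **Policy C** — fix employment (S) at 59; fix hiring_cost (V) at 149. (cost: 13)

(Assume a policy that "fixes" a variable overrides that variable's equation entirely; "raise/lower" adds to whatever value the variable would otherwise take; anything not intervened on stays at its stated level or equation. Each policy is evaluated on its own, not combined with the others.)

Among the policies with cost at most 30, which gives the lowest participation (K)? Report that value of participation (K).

-1214

Policy A (E − 24):
  E = 90 − 24 = 66
  V = 105
  S = 294 − 4·66 − 6·105 = -600
  K = -22 − 4·66 − 4·105 − 4·(-600) = 1694
Policy B (E + 9, S := -36):
  E = 90 + 9 = 99
  V = 105
  S = -36
  K = -22 − 4·99 − 4·105 − 4·(-36) = -694
Policy C (S := 59, V := 149):
  E = 90
  V = 149
  S = 59
  K = -22 − 4·90 − 4·149 − 4·59 = -1214
Comparing — Policy A: K=1694, Policy B: K=-694, Policy C: K=-1214. Lowest is -1214 (Policy C).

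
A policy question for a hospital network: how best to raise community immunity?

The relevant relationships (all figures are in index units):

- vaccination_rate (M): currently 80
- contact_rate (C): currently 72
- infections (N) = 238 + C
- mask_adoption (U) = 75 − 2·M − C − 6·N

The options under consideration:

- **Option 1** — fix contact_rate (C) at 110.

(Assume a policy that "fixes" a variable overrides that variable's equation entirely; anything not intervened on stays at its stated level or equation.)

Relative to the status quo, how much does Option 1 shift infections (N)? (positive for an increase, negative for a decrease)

38

Baseline:
  C = 72
  N = 238 + 72 = 310
Option 1 (C := 110):
  C = 110
  N = 238 + 110 = 348
Change in N: 348 − 310 = 38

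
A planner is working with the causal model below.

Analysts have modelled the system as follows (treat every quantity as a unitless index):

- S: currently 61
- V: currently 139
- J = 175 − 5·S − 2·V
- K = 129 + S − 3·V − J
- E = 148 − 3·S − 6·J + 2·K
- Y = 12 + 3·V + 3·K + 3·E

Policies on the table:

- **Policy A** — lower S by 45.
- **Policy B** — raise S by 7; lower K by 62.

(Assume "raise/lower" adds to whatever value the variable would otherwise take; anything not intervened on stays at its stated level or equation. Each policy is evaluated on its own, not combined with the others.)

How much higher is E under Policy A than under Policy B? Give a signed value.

-1904

Policy A (S − 45):
  S = 61 − 45 = 16
  V = 139
  J = 175 − 5·16 − 2·139 = -183
  K = 129 + 16 − 3·139 − (-183) = -89
  E = 148 − 3·16 − 6·(-183) + 2·(-89) = 1020
Policy B (S + 7, K − 62):
  S = 61 + 7 = 68
  V = 139
  J = 175 − 5·68 − 2·139 = -443
  K = 129 + 68 − 3·139 − (-443) (−62 from intervention) = 161
  E = 148 − 3·68 − 6·(-443) + 2·161 = 2924
E: 1020 − 2924 = -1904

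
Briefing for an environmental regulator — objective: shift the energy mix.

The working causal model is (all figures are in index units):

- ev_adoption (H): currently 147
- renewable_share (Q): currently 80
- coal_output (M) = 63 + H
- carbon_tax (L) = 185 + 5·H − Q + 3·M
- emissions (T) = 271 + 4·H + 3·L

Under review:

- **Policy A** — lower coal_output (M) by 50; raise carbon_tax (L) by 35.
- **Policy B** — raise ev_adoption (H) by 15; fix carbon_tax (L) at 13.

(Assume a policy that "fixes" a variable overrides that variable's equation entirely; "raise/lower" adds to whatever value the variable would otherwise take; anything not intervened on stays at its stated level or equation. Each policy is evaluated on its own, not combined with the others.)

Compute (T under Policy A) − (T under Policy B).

Policy A (M − 50, L + 35):
  H = 147
  Q = 80
  M = 63 + 147 (−50 from intervention) = 160
  L = 185 + 5·147 − 80 + 3·160 (+35 from intervention) = 1355
  T = 271 + 4·147 + 3·1355 = 4924
Policy B (H + 15, L := 13):
  H = 147 + 15 = 162
  Q = 80
  M = 63 + 162 = 225
  L = 13
  T = 271 + 4·162 + 3·13 = 958
T: 4924 − 958 = 3966

3966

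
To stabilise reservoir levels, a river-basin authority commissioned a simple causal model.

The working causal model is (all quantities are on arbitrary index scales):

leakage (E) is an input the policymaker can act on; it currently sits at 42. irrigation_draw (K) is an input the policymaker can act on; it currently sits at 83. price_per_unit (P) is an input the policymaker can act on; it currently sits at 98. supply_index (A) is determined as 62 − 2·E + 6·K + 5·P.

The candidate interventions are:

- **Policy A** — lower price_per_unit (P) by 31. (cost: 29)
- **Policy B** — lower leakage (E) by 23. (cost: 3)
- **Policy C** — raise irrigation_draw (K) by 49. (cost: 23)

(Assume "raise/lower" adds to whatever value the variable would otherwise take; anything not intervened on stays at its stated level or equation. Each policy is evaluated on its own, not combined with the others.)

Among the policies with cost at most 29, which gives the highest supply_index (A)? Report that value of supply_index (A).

1260

Policy A (P − 31):
  E = 42
  K = 83
  P = 98 − 31 = 67
  A = 62 − 2·42 + 6·83 + 5·67 = 811
Policy B (E − 23):
  E = 42 − 23 = 19
  K = 83
  P = 98
  A = 62 − 2·19 + 6·83 + 5·98 = 1012
Policy C (K + 49):
  E = 42
  K = 83 + 49 = 132
  P = 98
  A = 62 − 2·42 + 6·132 + 5·98 = 1260
Comparing — Policy A: A=811, Policy B: A=1012, Policy C: A=1260. Highest is 1260 (Policy C).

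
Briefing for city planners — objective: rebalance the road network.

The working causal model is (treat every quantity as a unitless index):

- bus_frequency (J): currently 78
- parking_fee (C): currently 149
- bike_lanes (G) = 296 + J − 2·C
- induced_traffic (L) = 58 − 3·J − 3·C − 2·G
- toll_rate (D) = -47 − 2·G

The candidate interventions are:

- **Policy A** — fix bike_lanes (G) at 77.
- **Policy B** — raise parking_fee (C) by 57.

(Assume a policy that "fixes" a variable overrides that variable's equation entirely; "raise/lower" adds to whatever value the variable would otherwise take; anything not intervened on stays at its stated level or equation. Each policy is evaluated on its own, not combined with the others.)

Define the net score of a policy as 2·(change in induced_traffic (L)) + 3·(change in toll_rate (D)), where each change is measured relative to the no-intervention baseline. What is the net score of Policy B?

798

Baseline:
  J = 78
  C = 149
  G = 296 + 78 − 2·149 = 76
  L = 58 − 3·78 − 3·149 − 2·76 = -775
  D = -47 − 2·76 = -199
Policy B (C + 57):
  J = 78
  C = 149 + 57 = 206
  G = 296 + 78 − 2·206 = -38
  L = 58 − 3·78 − 3·206 − 2·(-38) = -718
  D = -47 − 2·(-38) = 29
ΔL = -718 − (-775) = 57; ΔD = 29 − (-199) = 228
Score = 2·57 + 3·228 = 798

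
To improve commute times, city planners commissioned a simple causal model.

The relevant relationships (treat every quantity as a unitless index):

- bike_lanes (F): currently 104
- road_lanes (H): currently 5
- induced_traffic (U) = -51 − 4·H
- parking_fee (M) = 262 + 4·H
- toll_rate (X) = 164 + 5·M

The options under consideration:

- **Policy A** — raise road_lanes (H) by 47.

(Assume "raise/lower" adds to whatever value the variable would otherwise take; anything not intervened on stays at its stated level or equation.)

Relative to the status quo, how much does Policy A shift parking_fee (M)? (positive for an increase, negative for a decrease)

Baseline:
  H = 5
  M = 262 + 4·5 = 282
Policy A (H + 47):
  H = 5 + 47 = 52
  M = 262 + 4·52 = 470
Change in M: 470 − 282 = 188

188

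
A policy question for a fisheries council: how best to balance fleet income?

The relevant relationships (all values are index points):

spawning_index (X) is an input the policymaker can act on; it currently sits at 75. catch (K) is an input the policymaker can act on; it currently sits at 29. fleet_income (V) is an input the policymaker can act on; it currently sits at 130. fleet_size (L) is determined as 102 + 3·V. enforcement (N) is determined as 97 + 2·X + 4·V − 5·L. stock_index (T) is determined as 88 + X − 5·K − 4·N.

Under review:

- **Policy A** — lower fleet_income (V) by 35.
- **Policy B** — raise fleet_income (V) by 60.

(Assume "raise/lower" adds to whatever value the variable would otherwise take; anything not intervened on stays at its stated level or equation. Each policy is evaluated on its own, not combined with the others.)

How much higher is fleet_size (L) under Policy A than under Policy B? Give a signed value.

-285

Policy A (V − 35):
  V = 130 − 35 = 95
  L = 102 + 3·95 = 387
Policy B (V + 60):
  V = 130 + 60 = 190
  L = 102 + 3·190 = 672
L: 387 − 672 = -285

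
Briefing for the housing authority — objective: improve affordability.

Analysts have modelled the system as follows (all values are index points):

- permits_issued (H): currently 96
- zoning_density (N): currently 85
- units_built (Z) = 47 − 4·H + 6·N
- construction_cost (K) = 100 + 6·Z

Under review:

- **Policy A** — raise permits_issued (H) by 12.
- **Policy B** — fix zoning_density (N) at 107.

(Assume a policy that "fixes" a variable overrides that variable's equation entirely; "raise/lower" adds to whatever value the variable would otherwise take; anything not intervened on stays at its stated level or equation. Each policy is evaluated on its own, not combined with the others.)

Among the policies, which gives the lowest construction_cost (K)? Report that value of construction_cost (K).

850

Policy A (H + 12):
  H = 96 + 12 = 108
  N = 85
  Z = 47 − 4·108 + 6·85 = 125
  K = 100 + 6·125 = 850
Policy B (N := 107):
  H = 96
  N = 107
  Z = 47 − 4·96 + 6·107 = 305
  K = 100 + 6·305 = 1930
Comparing — Policy A: K=850, Policy B: K=1930. Lowest is 850 (Policy A).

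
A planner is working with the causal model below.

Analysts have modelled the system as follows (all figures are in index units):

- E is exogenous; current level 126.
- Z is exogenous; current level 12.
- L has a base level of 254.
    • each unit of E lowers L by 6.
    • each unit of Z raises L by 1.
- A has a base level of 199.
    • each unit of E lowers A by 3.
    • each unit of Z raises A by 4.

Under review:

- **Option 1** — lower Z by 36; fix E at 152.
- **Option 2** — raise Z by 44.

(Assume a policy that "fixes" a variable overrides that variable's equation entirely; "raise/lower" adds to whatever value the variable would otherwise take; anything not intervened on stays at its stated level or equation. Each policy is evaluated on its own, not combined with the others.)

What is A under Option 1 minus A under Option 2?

Option 1 (Z − 36, E := 152):
  E = 152
  Z = 12 − 36 = -24
  A = 199 − 3·152 + 4·(-24) = -353
Option 2 (Z + 44):
  E = 126
  Z = 12 + 44 = 56
  A = 199 − 3·126 + 4·56 = 45
A: -353 − 45 = -398

-398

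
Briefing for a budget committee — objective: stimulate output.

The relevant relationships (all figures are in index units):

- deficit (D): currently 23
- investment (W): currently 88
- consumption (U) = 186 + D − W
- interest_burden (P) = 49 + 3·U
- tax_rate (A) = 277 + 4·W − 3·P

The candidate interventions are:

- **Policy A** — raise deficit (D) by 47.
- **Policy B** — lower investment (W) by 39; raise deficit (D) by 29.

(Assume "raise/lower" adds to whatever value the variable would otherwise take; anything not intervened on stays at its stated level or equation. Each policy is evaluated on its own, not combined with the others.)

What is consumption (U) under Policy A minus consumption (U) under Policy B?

Policy A (D + 47):
  D = 23 + 47 = 70
  W = 88
  U = 186 + 70 − 88 = 168
Policy B (W − 39, D + 29):
  D = 23 + 29 = 52
  W = 88 − 39 = 49
  U = 186 + 52 − 49 = 189
U: 168 − 189 = -21

-21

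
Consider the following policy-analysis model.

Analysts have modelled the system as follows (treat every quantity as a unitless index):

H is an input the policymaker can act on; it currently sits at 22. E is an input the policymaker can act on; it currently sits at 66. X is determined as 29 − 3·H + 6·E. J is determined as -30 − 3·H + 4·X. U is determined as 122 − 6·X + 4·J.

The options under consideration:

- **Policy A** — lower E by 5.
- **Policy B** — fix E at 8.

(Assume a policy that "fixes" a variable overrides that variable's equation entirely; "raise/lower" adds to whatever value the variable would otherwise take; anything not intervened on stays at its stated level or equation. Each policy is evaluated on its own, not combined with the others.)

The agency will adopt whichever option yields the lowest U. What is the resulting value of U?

Policy A (E − 5):
  H = 22
  E = 66 − 5 = 61
  X = 29 − 3·22 + 6·61 = 329
  J = -30 − 3·22 + 4·329 = 1220
  U = 122 − 6·329 + 4·1220 = 3028
Policy B (E := 8):
  H = 22
  E = 8
  X = 29 − 3·22 + 6·8 = 11
  J = -30 − 3·22 + 4·11 = -52
  U = 122 − 6·11 + 4·(-52) = -152
Comparing — Policy A: U=3028, Policy B: U=-152. Lowest is -152 (Policy B).

-152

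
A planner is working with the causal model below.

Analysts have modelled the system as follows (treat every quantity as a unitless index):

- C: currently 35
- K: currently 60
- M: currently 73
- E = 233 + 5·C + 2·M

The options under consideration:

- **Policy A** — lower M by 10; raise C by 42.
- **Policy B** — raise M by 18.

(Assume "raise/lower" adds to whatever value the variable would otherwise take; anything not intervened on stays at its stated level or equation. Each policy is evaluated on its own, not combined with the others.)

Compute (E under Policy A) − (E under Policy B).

154

Policy A (M − 10, C + 42):
  C = 35 + 42 = 77
  M = 73 − 10 = 63
  E = 233 + 5·77 + 2·63 = 744
Policy B (M + 18):
  C = 35
  M = 73 + 18 = 91
  E = 233 + 5·35 + 2·91 = 590
E: 744 − 590 = 154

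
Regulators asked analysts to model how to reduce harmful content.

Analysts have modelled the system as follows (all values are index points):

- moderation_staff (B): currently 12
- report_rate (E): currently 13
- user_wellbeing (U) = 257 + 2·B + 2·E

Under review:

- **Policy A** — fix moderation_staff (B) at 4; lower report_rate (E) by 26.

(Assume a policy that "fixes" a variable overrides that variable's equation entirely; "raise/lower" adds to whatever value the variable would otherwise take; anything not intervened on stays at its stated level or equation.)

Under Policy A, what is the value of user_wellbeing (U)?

239

Policy A (B := 4, E − 26):
  B = 4
  E = 13 − 26 = -13
  U = 257 + 2·4 + 2·(-13) = 239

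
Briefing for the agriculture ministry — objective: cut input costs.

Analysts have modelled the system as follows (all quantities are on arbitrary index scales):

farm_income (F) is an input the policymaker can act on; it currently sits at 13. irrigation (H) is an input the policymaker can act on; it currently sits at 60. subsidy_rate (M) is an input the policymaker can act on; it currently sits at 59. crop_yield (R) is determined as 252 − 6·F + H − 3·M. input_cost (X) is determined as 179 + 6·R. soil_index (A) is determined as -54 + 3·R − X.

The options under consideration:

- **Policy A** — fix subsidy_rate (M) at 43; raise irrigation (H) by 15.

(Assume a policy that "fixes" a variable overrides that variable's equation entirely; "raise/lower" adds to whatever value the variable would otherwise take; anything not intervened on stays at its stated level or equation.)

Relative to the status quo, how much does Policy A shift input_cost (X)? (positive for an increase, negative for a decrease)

Baseline:
  F = 13
  H = 60
  M = 59
  R = 252 − 6·13 + 60 − 3·59 = 57
  X = 179 + 6·57 = 521
Policy A (M := 43, H + 15):
  F = 13
  H = 60 + 15 = 75
  M = 43
  R = 252 − 6·13 + 75 − 3·43 = 120
  X = 179 + 6·120 = 899
Change in X: 899 − 521 = 378

378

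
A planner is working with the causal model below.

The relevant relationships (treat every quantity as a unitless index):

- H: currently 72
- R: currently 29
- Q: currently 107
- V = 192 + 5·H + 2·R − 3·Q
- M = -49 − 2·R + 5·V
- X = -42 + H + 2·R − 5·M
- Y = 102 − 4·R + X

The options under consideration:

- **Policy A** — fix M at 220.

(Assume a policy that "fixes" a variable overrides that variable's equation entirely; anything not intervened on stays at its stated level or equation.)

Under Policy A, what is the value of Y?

-1026

Policy A (M := 220):
  H = 72
  R = 29
  Q = 107
  V = 192 + 5·72 + 2·29 − 3·107 = 289
  M = 220
  X = -42 + 72 + 2·29 − 5·220 = -1012
  Y = 102 − 4·29 + (-1012) = -1026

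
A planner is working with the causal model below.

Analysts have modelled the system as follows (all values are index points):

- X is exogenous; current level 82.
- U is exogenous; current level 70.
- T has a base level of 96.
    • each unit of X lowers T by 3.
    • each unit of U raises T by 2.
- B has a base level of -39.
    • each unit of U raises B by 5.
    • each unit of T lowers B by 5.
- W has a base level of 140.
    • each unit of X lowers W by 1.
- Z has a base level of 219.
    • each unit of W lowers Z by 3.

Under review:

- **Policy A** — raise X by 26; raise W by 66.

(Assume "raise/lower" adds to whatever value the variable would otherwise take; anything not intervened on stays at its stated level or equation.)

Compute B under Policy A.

751

Policy A (X + 26, W + 66):
  X = 82 + 26 = 108
  U = 70
  T = 96 − 3·108 + 2·70 = -88
  B = -39 + 5·70 − 5·(-88) = 751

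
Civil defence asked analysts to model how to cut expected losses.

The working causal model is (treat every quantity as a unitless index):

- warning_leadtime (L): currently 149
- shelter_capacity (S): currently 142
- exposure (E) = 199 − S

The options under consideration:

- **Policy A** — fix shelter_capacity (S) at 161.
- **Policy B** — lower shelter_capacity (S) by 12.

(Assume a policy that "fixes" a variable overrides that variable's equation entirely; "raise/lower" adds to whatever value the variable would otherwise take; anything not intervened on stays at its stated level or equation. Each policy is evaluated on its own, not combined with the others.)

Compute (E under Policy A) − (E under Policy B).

-31

Policy A (S := 161):
  S = 161
  E = 199 − 161 = 38
Policy B (S − 12):
  S = 142 − 12 = 130
  E = 199 − 130 = 69
E: 38 − 69 = -31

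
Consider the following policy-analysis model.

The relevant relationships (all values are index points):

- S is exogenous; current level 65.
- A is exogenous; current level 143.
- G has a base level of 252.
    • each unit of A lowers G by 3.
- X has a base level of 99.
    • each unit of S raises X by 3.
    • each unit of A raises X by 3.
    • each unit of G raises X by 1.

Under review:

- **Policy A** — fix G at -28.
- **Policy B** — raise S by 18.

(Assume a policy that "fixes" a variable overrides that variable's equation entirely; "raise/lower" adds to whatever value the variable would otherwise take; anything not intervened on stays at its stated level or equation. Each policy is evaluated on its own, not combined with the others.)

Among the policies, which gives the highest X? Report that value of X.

695

Policy A (G := -28):
  S = 65
  A = 143
  G = -28
  X = 99 + 3·65 + 3·143 + (-28) = 695
Policy B (S + 18):
  S = 65 + 18 = 83
  A = 143
  G = 252 − 3·143 = -177
  X = 99 + 3·83 + 3·143 + (-177) = 600
Comparing — Policy A: X=695, Policy B: X=600. Highest is 695 (Policy A).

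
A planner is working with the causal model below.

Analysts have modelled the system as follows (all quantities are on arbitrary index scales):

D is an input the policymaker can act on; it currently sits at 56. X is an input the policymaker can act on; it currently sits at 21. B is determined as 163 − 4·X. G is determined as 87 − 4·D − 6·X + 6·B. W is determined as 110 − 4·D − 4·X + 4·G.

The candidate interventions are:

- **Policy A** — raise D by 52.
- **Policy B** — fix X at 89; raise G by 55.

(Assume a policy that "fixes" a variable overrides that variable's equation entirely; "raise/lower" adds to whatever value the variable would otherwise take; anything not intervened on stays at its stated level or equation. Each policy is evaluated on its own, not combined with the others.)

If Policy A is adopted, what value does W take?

Policy A (D + 52):
  D = 56 + 52 = 108
  X = 21
  B = 163 − 4·21 = 79
  G = 87 − 4·108 − 6·21 + 6·79 = 3
  W = 110 − 4·108 − 4·21 + 4·3 = -394

-394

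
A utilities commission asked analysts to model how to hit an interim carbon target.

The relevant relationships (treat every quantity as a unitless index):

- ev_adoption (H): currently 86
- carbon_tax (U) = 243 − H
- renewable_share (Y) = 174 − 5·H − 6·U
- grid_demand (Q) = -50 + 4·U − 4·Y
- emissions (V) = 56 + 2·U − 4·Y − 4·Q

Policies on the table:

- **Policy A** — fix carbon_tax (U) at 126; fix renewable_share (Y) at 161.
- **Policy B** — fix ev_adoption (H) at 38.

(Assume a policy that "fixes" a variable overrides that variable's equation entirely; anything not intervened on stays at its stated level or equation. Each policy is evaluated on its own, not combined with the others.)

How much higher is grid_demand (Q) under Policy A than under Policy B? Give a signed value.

Policy A (U := 126, Y := 161):
  H = 86
  U = 126
  Y = 161
  Q = -50 + 4·126 − 4·161 = -190
Policy B (H := 38):
  H = 38
  U = 243 − 38 = 205
  Y = 174 − 5·38 − 6·205 = -1246
  Q = -50 + 4·205 − 4·(-1246) = 5754
Q: -190 − 5754 = -5944

-5944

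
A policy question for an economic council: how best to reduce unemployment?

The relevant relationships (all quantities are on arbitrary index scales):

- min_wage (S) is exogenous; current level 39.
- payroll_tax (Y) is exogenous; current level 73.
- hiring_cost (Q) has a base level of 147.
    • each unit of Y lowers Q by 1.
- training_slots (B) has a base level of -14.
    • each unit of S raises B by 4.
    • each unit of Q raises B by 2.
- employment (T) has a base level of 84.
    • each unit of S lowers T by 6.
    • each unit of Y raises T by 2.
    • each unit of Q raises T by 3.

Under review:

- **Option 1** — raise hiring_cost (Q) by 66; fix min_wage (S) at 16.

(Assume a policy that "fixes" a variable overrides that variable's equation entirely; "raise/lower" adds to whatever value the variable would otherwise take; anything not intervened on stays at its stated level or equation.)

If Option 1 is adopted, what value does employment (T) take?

Option 1 (Q + 66, S := 16):
  S = 16
  Y = 73
  Q = 147 − 73 (+66 from intervention) = 140
  T = 84 − 6·16 + 2·73 + 3·140 = 554

554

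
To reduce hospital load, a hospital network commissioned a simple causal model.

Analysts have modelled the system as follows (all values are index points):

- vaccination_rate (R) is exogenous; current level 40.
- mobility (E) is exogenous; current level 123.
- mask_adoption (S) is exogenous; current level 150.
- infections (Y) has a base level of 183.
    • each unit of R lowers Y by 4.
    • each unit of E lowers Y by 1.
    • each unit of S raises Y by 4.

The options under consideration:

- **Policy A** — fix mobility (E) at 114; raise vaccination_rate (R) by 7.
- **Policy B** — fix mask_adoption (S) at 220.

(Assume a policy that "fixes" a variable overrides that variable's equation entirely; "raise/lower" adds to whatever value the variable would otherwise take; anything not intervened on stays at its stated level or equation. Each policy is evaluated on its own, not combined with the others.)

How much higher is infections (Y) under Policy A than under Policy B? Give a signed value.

Policy A (E := 114, R + 7):
  R = 40 + 7 = 47
  E = 114
  S = 150
  Y = 183 − 4·47 − 114 + 4·150 = 481
Policy B (S := 220):
  R = 40
  E = 123
  S = 220
  Y = 183 − 4·40 − 123 + 4·220 = 780
Y: 481 − 780 = -299

-299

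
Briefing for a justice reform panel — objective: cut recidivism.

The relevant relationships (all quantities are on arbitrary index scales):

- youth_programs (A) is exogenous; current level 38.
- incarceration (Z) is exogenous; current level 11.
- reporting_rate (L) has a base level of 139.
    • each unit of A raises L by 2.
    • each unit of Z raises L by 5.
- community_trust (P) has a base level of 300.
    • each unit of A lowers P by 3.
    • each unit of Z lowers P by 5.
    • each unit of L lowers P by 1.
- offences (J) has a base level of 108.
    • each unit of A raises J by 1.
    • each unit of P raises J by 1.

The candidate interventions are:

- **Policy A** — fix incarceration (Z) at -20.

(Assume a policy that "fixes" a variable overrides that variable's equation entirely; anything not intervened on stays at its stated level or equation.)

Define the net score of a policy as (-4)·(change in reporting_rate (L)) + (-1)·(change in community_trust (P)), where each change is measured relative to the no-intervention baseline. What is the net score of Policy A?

310

Baseline:
  A = 38
  Z = 11
  L = 139 + 2·38 + 5·11 = 270
  P = 300 − 3·38 − 5·11 − 270 = -139
Policy A (Z := -20):
  A = 38
  Z = -20
  L = 139 + 2·38 + 5·(-20) = 115
  P = 300 − 3·38 − 5·(-20) − 115 = 171
ΔL = 115 − 270 = -155; ΔP = 171 − (-139) = 310
Score = (-4)·(-155) + (-1)·310 = 310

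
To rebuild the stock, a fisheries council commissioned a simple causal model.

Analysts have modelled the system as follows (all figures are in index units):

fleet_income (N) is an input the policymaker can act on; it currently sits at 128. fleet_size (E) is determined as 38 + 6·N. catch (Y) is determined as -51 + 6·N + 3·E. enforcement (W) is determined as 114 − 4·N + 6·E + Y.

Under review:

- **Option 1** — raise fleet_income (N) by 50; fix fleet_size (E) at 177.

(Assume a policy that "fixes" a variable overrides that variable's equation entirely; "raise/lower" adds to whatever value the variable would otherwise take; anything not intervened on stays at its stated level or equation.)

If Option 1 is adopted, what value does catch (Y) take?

1548

Option 1 (N + 50, E := 177):
  N = 128 + 50 = 178
  E = 177
  Y = -51 + 6·178 + 3·177 = 1548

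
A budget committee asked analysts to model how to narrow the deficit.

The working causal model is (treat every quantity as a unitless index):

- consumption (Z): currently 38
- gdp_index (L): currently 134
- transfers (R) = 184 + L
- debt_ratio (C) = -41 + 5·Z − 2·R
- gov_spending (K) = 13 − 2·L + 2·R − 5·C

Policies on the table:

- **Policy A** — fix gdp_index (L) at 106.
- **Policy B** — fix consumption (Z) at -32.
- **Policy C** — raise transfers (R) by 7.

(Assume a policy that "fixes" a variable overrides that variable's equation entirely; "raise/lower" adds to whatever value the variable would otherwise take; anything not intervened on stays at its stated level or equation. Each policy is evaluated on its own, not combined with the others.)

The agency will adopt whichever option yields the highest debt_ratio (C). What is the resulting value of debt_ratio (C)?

Policy A (L := 106):
  Z = 38
  L = 106
  R = 184 + 106 = 290
  C = -41 + 5·38 − 2·290 = -431
Policy B (Z := -32):
  Z = -32
  L = 134
  R = 184 + 134 = 318
  C = -41 + 5·(-32) − 2·318 = -837
Policy C (R + 7):
  Z = 38
  L = 134
  R = 184 + 134 (+7 from intervention) = 325
  C = -41 + 5·38 − 2·325 = -501
Comparing — Policy A: C=-431, Policy B: C=-837, Policy C: C=-501. Highest is -431 (Policy A).

-431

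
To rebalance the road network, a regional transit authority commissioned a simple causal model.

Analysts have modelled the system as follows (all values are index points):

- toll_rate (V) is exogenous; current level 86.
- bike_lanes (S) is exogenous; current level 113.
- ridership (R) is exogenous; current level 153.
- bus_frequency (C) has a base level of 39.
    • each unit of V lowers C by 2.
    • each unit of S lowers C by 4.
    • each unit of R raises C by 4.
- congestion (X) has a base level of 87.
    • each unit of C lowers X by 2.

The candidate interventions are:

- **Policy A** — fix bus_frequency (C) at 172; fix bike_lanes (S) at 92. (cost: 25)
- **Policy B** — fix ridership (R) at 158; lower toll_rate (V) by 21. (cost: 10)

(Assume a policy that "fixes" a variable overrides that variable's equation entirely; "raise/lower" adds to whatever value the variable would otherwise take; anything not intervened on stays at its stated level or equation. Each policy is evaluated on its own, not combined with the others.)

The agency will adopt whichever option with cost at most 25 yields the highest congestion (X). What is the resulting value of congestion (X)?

-91

Policy A (C := 172, S := 92):
  V = 86
  S = 92
  R = 153
  C = 172
  X = 87 − 2·172 = -257
Policy B (R := 158, V − 21):
  V = 86 − 21 = 65
  S = 113
  R = 158
  C = 39 − 2·65 − 4·113 + 4·158 = 89
  X = 87 − 2·89 = -91
Comparing — Policy A: X=-257, Policy B: X=-91. Highest is -91 (Policy B).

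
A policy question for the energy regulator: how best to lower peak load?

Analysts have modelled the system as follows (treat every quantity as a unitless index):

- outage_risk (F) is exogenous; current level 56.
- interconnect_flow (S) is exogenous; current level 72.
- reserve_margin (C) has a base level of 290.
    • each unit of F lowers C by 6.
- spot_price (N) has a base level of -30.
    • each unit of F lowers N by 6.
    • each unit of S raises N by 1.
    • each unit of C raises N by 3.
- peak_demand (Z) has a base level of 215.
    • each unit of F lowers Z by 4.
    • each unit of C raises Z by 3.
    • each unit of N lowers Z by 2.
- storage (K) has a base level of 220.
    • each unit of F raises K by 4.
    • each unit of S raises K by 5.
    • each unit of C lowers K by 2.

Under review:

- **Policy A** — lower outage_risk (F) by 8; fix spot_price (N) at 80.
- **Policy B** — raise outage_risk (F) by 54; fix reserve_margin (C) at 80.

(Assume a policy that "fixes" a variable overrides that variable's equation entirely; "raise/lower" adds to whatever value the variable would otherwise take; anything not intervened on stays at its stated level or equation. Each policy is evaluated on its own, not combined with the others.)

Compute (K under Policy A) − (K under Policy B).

-92

Policy A (F − 8, N := 80):
  F = 56 − 8 = 48
  S = 72
  C = 290 − 6·48 = 2
  K = 220 + 4·48 + 5·72 − 2·2 = 768
Policy B (F + 54, C := 80):
  F = 56 + 54 = 110
  S = 72
  C = 80
  K = 220 + 4·110 + 5·72 − 2·80 = 860
K: 768 − 860 = -92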